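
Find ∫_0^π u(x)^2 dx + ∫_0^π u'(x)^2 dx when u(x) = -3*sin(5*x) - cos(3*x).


||u||_{H^1(0,π)}^2 = 122*π

u'(x) = 3*sin(3*x) - 15*cos(5*x).
Expand u² and (u')² and integrate term by term on (0, π), using: for integers n ≥ 1, ∫_0^π sin²(nx) dx = ∫_0^π cos²(nx) dx = π/2; for n ≠ n', ∫_0^π sin(nx)sin(n'x) dx = ∫_0^π cos(nx)cos(n'x) dx = 0; and by product-to-sum, ∫_0^π sin(nx)cos(n'x) dx = ½∫_0^π [sin((n+n')x) + sin((n−n')x)] dx, which is 0 when n+n' is even and 2n/(n²−n'²) when n+n' is odd (it need not vanish on (0, π)).
  u² squared terms: (-1)²·∫cos(3x)² dx = 1·π/2 = π/2;  (-3)²·∫sin(5x)² dx = 9·π/2 = 9*π/2.
  u² cross terms: 2·(-1)·(-3)·∫cos(3x)·sin(5x) dx = 6·(0) = 0.
  So ∫_0^π u² dx = π/2 + 9*π/2 + 0 = 5*π.
  (u')² squared terms: (-15)²·∫cos(5x)² dx = 225·π/2 = 225*π/2;  (3)²·∫sin(3x)² dx = 9·π/2 = 9*π/2.
  (u')² cross terms: 2·(-15)·(3)·∫cos(5x)·sin(3x) dx = -90·(0) = 0.
  So ∫_0^π (u')² dx = 225*π/2 + 9*π/2 + 0 = 117*π.
||u||_{H^1}^2 = (5*π) + (117*π) = 122*π.


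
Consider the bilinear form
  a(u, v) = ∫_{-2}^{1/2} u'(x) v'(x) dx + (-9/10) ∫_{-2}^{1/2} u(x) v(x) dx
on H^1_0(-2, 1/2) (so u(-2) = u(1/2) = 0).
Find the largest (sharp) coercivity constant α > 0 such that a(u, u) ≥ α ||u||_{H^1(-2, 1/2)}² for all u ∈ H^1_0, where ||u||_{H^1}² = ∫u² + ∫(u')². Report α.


α = (-45 + 8*π^2)/(2*(25 + 4*π^2))

Coercivity of a(·,·) on H^1_0(-2, 1/2) means a(u, u) ≥ α ||u||_{H^1}² for every u ∈ H^1_0.
The interval has length L = 5/2, and Poincaré/coercivity depend only on L. Here a(u, u) = ∫(u')² + (-9/10)·∫u².
Here c = -9/10 < 0 with |c| < (π/L)² = 4*π^2/25, so coercivity still holds. The condition a(u,u) ≥ α||u||_{H^1}² reads (1−α)∫(u')² ≥ (α−c)∫u². Any admissible α is ≤ 1 (rapidly oscillating u have ∫u²/∫(u')² → 0), and α = 1 would force 0 ≥ (1−c)∫u², impossible since c < 1; so 1−α > 0. By the sharp Poincaré inequality on H^1_0 of an interval of length L, ∫(u')² ≥ (π/L)²∫u² with equality for the first sine mode sin(π(x−x₀)/L) (x₀ the left endpoint), so the inequality holds for all u iff (1−α)(π/L)² ≥ α − c, i.e. α ≤ ((π/L)² + c)/((π/L)² + 1) = (1 + c(L/π)²)/(1 + (L/π)²). (Direct route, valid since c ≤ 0: Poincaré gives c∫u² ≥ c(L/π)²∫(u')², so a(u,u) ≥ (1 + c(L/π)²)∫(u')², while ||u||_{H^1}² ≤ (1 + (L/π)²)∫(u')²; dividing yields the same α.) With (π/L)² = 4*π^2/25 and c = -9/10, the largest admissible constant is α = ((π/L)² + c)/((π/L)² + 1).
Simplifying, α = (-45 + 8*π^2)/(2*(25 + 4*π^2)).


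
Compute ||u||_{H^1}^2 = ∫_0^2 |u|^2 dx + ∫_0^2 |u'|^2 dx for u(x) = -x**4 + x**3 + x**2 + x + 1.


||u||_{H^1}^2 = 17464/315

The H^1 norm (squared) on an interval (0, L) is
  ||u||_{H^1}^2 = ∫_0^L u(x)^2 dx + ∫_0^L u'(x)^2 dx.
Compute u'(x) = -4*x**3 + 3*x**2 + 2*x + 1.
Then u(x)^2 = x**8 - 2*x**7 - x**6 + x**4 + 4*x**3 + 3*x**2 + 2*x + 1 and u'(x)^2 = 16*x**6 - 24*x**5 - 7*x**4 + 4*x**3 + 10*x**2 + 4*x + 1.
Integrate each monomial from 0 to 2 using ∫_0^2 c·x^n dx = c·2^(n+1)/(n+1):
  ∫_0^2 u(x)^2 dx = ∫_0^2 (x^8 - 2*x^7 - x^6 + x^4 + 4*x^3 + 3*x^2 + 2*x + 1) dx. Term by term:
    ∫_0^2 x^8 dx = 512/9;  ∫_0^2 -2*x^7 dx = -64;  ∫_0^2 -x^6 dx = -128/7;
    ∫_0^2 x^4 dx = 32/5;  ∫_0^2 4*x^3 dx = 16;  ∫_0^2 3*x^2 dx = 8;
    ∫_0^2 2*x dx = 4;  ∫_0^2 1 dx = 2.
  Sum: 512/9 − 64 − 128/7 + 32/5 + 16 + 8 + 4 + 2 = 3466/315.
  ∫_0^2 u'(x)^2 dx = ∫_0^2 (16*x^6 - 24*x^5 - 7*x^4 + 4*x^3 + 10*x^2 + 4*x + 1) dx. Term by term:
    ∫_0^2 16*x^6 dx = 2048/7;  ∫_0^2 -24*x^5 dx = -256;  ∫_0^2 -7*x^4 dx = -224/5;
    ∫_0^2 4*x^3 dx = 16;  ∫_0^2 10*x^2 dx = 80/3;  ∫_0^2 4*x dx = 8;
    ∫_0^2 1 dx = 2.
  Sum: 2048/7 − 256 − 224/5 + 16 + 80/3 + 8 + 2 = 4666/105.
Adding: ||u||_{H^1}^2 = 3466/315 + 4666/105 = 17464/315.


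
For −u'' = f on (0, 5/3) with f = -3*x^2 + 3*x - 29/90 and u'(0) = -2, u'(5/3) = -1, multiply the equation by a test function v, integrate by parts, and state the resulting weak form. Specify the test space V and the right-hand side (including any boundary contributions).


V = H^1(0, 5/3) (v unrestricted at boundary; u is determined up to an additive constant); weak form: ∫_0^5/3 u'v' dx = ∫_0^5/3 (-3*x^2 + 3*x - 29/90) v dx − v(5/3) + 2·v(0) for all v ∈ V.

Multiply both sides by a test function v and integrate from 0 to 5/3:
  ∫_0^5/3 −u''(x) v(x) dx = ∫_0^5/3 f(x) v(x) dx.
Integrate the LHS by parts once:
  ∫_0^5/3 −u'' v dx = −[u'(x) v(x)]_0^5/3 + ∫_0^5/3 u'(x) v'(x) dx.
Thus ∫_0^5/3 u'(x) v'(x) dx = ∫_0^5/3 f(x) v(x) dx + [u'(x) v(x)]_0^5/3.
Choose V so that boundary terms are either known or forced to vanish.
u has inhomogeneous Neumann u'(0) = -2, u'(5/3) = -1. [u' v]_0^5/3 = (-1)·v(5/3) − (-2)·v(0) = − v(5/3) + 2·v(0). Take V = H^1(0, 5/3); boundary term becomes part of RHS.
Weak formulation: find u (satisfying any essential BC) such that ∫_0^5/3 u'(x) v'(x) dx = ∫_0^5/3 f v dx − v(5/3) + 2·v(0) for all v ∈ V (Neumann data are natural BCs: they enter the RHS as boundary terms).
Substituting f(x) = -3*x^2 + 3*x - 29/90, the right-hand side is ∫_0^5/3 (-3*x^2 + 3*x - 29/90) v dx − v(5/3) + 2·v(0).
Compatibility check (pure Neumann): taking v ≡ 1 ∈ V gives 0 = ∫_0^5/3 f dx + (-1) − (-2), i.e. ∫_0^5/3 f dx must equal u'(0) − u'(5/3) = -1. Indeed ∫_0^5/3 (-3*x^2 + 3*x - 29/90) dx = -1, so the data are compatible. The solution is then unique only up to an additive constant (fix it e.g. by requiring ∫_0^5/3 u dx = 0).


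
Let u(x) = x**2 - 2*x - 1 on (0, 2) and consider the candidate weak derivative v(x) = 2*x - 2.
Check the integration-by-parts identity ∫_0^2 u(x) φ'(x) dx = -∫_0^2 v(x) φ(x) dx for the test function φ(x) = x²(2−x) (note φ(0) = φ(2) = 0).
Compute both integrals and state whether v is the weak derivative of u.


LHS = -8/15, RHS = -8/15. Yes, v = u' weakly.

u(x) = x**2 - 2*x - 1, classical derivative u'(x) = 2*x - 2.
φ(x) = x²(2−x), so φ'(x) = x*(4 - 3*x).
Note φ(0) = φ(2) = 0, so the boundary term u·φ vanishes.
LHS = ∫_0^2 u(x) φ'(x) dx = ∫_0^2 (-3*x^4 + 10*x^3 - 5*x^2 - 4*x) dx. Term by term:
  ∫_0^2 -3*x^4 dx = -96/5;  ∫_0^2 10*x^3 dx = 40;  ∫_0^2 -5*x^2 dx = -40/3;
  ∫_0^2 -4*x dx = -8.
Sum: -96/5 + 40 − 40/3 − 8 = -8/15.
So LHS = -8/15.
∫_0^2 v(x) φ(x) dx = ∫_0^2 (-2*x^4 + 6*x^3 - 4*x^2) dx. Term by term:
  ∫_0^2 -2*x^4 dx = -64/5;  ∫_0^2 6*x^3 dx = 24;  ∫_0^2 -4*x^2 dx = -32/3.
Sum: -64/5 + 24 − 32/3 = 8/15.
So RHS = -∫_0^2 v(x) φ(x) dx = -8/15.
LHS = RHS, so the identity holds for this test φ.
Moreover u is smooth here and v(x) = u'(x) = 2*x - 2 pointwise, so the identity holds for every test function. Hence v is the weak derivative of u.


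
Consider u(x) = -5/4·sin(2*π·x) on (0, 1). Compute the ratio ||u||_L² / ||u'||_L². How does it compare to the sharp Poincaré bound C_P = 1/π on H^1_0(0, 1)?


||u||_L² / ||u'||_L² = 1/(2*π) < C_P = 1/π.

u(x) = -5/4·sin(2*π·x), so u'(x) = -5*π*cos(2*π*x)/2.
Writing u(x) = A·sin(kπx/L) with A = -5/4 and k = 2, use ∫_0^L sin²(kπx/L) dx = L/2 and ∫_0^L cos²(kπx/L) dx = L/2.
u² = 25/16·sin²(2*π·x) and (u')² = 25*π^2/4·cos²(2*π·x), and each of sin², cos² integrates to L/2 = 1/2 over (0, 1).
∫_0^1 u² dx = 25/32, so ||u||_L² = 5*sqrt(2)/8.
∫_0^1 (u')² dx = 25*π^2/8, so ||u'||_L² = 5*sqrt(2)*π/4.
Ratio ||u||_L² / ||u'||_L² = 1/(2*π).
Sharp Poincaré constant on H^1_0(0, 1) is C_P = L/π = 1/π, achieved by sin(π·x).
This is the k = 2 harmonic; the ratio L/(kπ) is strictly less than C_P = L/π, consistent with the sharp inequality ||u||_L² ≤ C_P ||u'||_L².


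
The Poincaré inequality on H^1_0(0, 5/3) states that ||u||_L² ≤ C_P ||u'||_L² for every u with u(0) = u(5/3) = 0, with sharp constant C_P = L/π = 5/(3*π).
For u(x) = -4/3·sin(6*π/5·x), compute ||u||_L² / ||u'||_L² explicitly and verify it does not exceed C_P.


||u||_L² / ||u'||_L² = 5/(6*π) < C_P = 5/(3*π).

u(x) = -4/3·sin(6*π/5·x), so u'(x) = -8*π*cos(6*π*x/5)/5.
Writing u(x) = A·sin(kπx/L) with A = -4/3 and k = 2, use ∫_0^L sin²(kπx/L) dx = L/2 and ∫_0^L cos²(kπx/L) dx = L/2.
u² = 16/9·sin²(6*π/5·x) and (u')² = 64*π^2/25·cos²(6*π/5·x), and each of sin², cos² integrates to L/2 = 5/6 over (0, 5/3).
∫_0^5/3 u² dx = 40/27, so ||u||_L² = 2*sqrt(30)/9.
∫_0^5/3 (u')² dx = 32*π^2/15, so ||u'||_L² = 4*sqrt(30)*π/15.
Ratio ||u||_L² / ||u'||_L² = 5/(6*π).
Sharp Poincaré constant on H^1_0(0, 5/3) is C_P = L/π = 5/(3*π), achieved by sin(3*π/5·x).
This is the k = 2 harmonic; the ratio L/(kπ) is strictly less than C_P = L/π, consistent with the sharp inequality ||u||_L² ≤ C_P ||u'||_L².


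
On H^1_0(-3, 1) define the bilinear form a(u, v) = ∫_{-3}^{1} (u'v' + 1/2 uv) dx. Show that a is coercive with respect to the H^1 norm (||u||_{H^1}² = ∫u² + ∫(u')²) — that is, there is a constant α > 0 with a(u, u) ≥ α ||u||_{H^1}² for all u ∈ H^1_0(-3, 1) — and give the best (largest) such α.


α = (8 + π^2)/(π^2 + 16)

Coercivity of a(·,·) on H^1_0(-3, 1) means a(u, u) ≥ α ||u||_{H^1}² for every u ∈ H^1_0.
The interval has length L = 4, and Poincaré/coercivity depend only on L. Here a(u, u) = ∫(u')² + (1/2)·∫u².
Here 0 < c = 1/2 < 1. The condition a(u,u) ≥ α||u||_{H^1}² reads (1−α)∫(u')² ≥ (α−c)∫u². Any admissible α is ≤ 1 (rapidly oscillating u have ∫u²/∫(u')² → 0), and α = 1 would force 0 ≥ (1−c)∫u², impossible since c < 1; so 1−α > 0. By the sharp Poincaré inequality on H^1_0 of an interval of length L, ∫(u')² ≥ (π/L)²∫u² with equality for the first sine mode sin(π(x−x₀)/L) (x₀ the left endpoint), so the inequality holds for all u iff (1−α)(π/L)² ≥ α − c, i.e. α ≤ ((π/L)² + c)/((π/L)² + 1) = (1 + c(L/π)²)/(1 + (L/π)²). With (π/L)² = π^2/16 and c = 1/2, the largest admissible constant is α = ((π/L)² + c)/((π/L)² + 1).
Simplifying, α = (8 + π^2)/(π^2 + 16).


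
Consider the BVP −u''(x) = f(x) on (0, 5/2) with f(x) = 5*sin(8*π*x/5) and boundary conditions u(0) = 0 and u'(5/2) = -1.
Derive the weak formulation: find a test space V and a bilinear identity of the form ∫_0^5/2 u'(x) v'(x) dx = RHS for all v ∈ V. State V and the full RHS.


V = {v ∈ H^1(0, 5/2) : v(0) = 0} (test functions vanish at x = 0 where u is specified); weak form: ∫_0^5/2 u'v' dx = ∫_0^5/2 (5*sin(8*π*x/5)) v dx − v(5/2) for all v ∈ V.

Multiply both sides by a test function v and integrate from 0 to 5/2:
  ∫_0^5/2 −u''(x) v(x) dx = ∫_0^5/2 f(x) v(x) dx.
Integrate the LHS by parts once:
  ∫_0^5/2 −u'' v dx = −[u'(x) v(x)]_0^5/2 + ∫_0^5/2 u'(x) v'(x) dx.
Thus ∫_0^5/2 u'(x) v'(x) dx = ∫_0^5/2 f(x) v(x) dx + [u'(x) v(x)]_0^5/2.
Choose V so that boundary terms are either known or forced to vanish.
Mixed BC: u(0) = 0 (Dirichlet) and u'(5/2) = -1 (Neumann). Define V = {v ∈ H^1(0, 5/2) : v(0) = 0}. Then [u' v]_0^5/2 = u'(5/2)·v(5/2) − u'(0)·0 = − v(5/2).
Weak formulation: find u (satisfying any essential BC) such that ∫_0^5/2 u'(x) v'(x) dx = ∫_0^5/2 f v dx − v(5/2) for all v ∈ V (Dirichlet at 0 absorbed into V; Neumann datum at x = 5/2 contributes the boundary term).
Substituting f(x) = 5*sin(8*π*x/5), the right-hand side is ∫_0^5/2 (5*sin(8*π*x/5)) v dx − v(5/2).


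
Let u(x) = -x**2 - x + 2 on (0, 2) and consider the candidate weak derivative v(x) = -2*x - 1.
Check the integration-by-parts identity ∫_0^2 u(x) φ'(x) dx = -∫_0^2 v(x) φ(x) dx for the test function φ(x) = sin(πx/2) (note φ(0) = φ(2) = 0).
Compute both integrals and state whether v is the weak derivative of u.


LHS = 12/π, RHS = 12/π. Yes, v = u' weakly.

u(x) = -x**2 - x + 2, classical derivative u'(x) = -2*x - 1.
φ(x) = sin(πx/2), so φ'(x) = π*cos(π*x/2)/2.
Note φ(0) = φ(2) = 0, so the boundary term u·φ vanishes.
LHS = ∫_0^2 u(x) φ'(x) dx = ∫_0^2 (-π*x^2*cos(π*x/2)/2 - π*x*cos(π*x/2)/2 + π*cos(π*x/2)) dx. Term by term:
  ∫_0^2 π*cos(π*x/2) dx = 0;  ∫_0^2 -π*x*cos(π*x/2)/2 dx = 4/π;  ∫_0^2 -π*x^2*cos(π*x/2)/2 dx = 8/π.
Sum: 0 + 4/π + 8/π = 12/π.
So LHS = 12/π.
∫_0^2 v(x) φ(x) dx = ∫_0^2 (-2*x*sin(π*x/2) - sin(π*x/2)) dx. Term by term:
  ∫_0^2 -sin(π*x/2) dx = -4/π;  ∫_0^2 -2*x*sin(π*x/2) dx = -8/π.
Sum: -4/π − 8/π = -12/π.
So RHS = -∫_0^2 v(x) φ(x) dx = 12/π.
LHS = RHS, so the identity holds for this test φ.
Moreover u is smooth here and v(x) = u'(x) = -2*x - 1 pointwise, so the identity holds for every test function. Hence v is the weak derivative of u.


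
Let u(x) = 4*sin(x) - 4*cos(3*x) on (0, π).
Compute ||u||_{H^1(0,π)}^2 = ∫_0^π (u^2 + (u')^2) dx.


||u||_{H^1(0,π)}^2 = 96*π

u'(x) = 12*sin(3*x) + 4*cos(x).
Expand u² and (u')² and integrate term by term on (0, π), using: for integers n ≥ 1, ∫_0^π sin²(nx) dx = ∫_0^π cos²(nx) dx = π/2; for n ≠ n', ∫_0^π sin(nx)sin(n'x) dx = ∫_0^π cos(nx)cos(n'x) dx = 0; and by product-to-sum, ∫_0^π sin(nx)cos(n'x) dx = ½∫_0^π [sin((n+n')x) + sin((n−n')x)] dx, which is 0 when n+n' is even and 2n/(n²−n'²) when n+n' is odd (it need not vanish on (0, π)).
  u² squared terms: (-4)²·∫cos(3x)² dx = 16·π/2 = 8*π;  (4)²·∫sin(x)² dx = 16·π/2 = 8*π.
  u² cross terms: 2·(-4)·(4)·∫cos(3x)·sin(x) dx = -32·(0) = 0.
  So ∫_0^π u² dx = 8*π + 8*π + 0 = 16*π.
  (u')² squared terms: (4)²·∫cos(x)² dx = 16·π/2 = 8*π;  (12)²·∫sin(3x)² dx = 144·π/2 = 72*π.
  (u')² cross terms: 2·(4)·(12)·∫cos(x)·sin(3x) dx = 96·(0) = 0.
  So ∫_0^π (u')² dx = 8*π + 72*π + 0 = 80*π.
||u||_{H^1}^2 = (16*π) + (80*π) = 96*π.


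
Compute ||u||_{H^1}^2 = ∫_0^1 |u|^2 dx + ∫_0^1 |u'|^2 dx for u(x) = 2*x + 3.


||u||_{H^1}^2 = 61/3

The H^1 norm (squared) on an interval (0, L) is
  ||u||_{H^1}^2 = ∫_0^L u(x)^2 dx + ∫_0^L u'(x)^2 dx.
Compute u'(x) = 2.
Then u(x)^2 = 4*x**2 + 12*x + 9 and u'(x)^2 = 4.
Integrate each monomial from 0 to 1 using ∫_0^1 c·x^n dx = c·1^(n+1)/(n+1):
  ∫_0^1 u(x)^2 dx = ∫_0^1 (4*x^2 + 12*x + 9) dx. Term by term:
    ∫_0^1 4*x^2 dx = 4/3;  ∫_0^1 12*x dx = 6;  ∫_0^1 9 dx = 9.
  Sum: 4/3 + 6 + 9 = 49/3.
  ∫_0^1 u'(x)^2 dx = ∫_0^1 (4) dx. Term by term:
    ∫_0^1 4 dx = 4.
Adding: ||u||_{H^1}^2 = 49/3 + 4 = 61/3.


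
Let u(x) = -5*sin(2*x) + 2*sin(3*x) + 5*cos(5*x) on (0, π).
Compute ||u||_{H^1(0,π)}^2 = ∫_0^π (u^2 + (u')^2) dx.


||u||_{H^1(0,π)}^2 = 5200/21 + 815*π/2

u'(x) = -25*sin(5*x) - 10*cos(2*x) + 6*cos(3*x).
Expand u² and (u')² and integrate term by term on (0, π), using: for integers n ≥ 1, ∫_0^π sin²(nx) dx = ∫_0^π cos²(nx) dx = π/2; for n ≠ n', ∫_0^π sin(nx)sin(n'x) dx = ∫_0^π cos(nx)cos(n'x) dx = 0; and by product-to-sum, ∫_0^π sin(nx)cos(n'x) dx = ½∫_0^π [sin((n+n')x) + sin((n−n')x)] dx, which is 0 when n+n' is even and 2n/(n²−n'²) when n+n' is odd (it need not vanish on (0, π)).
  u² squared terms: (-5)²·∫sin(2x)² dx = 25·π/2 = 25*π/2;  (2)²·∫sin(3x)² dx = 4·π/2 = 2*π;  (5)²·∫cos(5x)² dx = 25·π/2 = 25*π/2.
  u² cross terms: 2·(-5)·(2)·∫sin(2x)·sin(3x) dx = -20·(0) = 0;  2·(-5)·(5)·∫sin(2x)·cos(5x) dx = -50·(-4/21) = 200/21;  2·(2)·(5)·∫sin(3x)·cos(5x) dx = 20·(0) = 0.
  So ∫_0^π u² dx = 25*π/2 + 2*π + 25*π/2 + 0 + 200/21 + 0 = 200/21 + 27*π.
  (u')² squared terms: (-25)²·∫sin(5x)² dx = 625·π/2 = 625*π/2;  (-10)²·∫cos(2x)² dx = 100·π/2 = 50*π;  (6)²·∫cos(3x)² dx = 36·π/2 = 18*π.
  (u')² cross terms: 2·(-25)·(-10)·∫sin(5x)·cos(2x) dx = 500·(10/21) = 5000/21;  2·(-25)·(6)·∫sin(5x)·cos(3x) dx = -300·(0) = 0;  2·(-10)·(6)·∫cos(2x)·cos(3x) dx = -120·(0) = 0.
  So ∫_0^π (u')² dx = 625*π/2 + 50*π + 18*π + 5000/21 + 0 + 0 = 5000/21 + 761*π/2.
||u||_{H^1}^2 = (200/21 + 27*π) + (5000/21 + 761*π/2) = 5200/21 + 815*π/2.


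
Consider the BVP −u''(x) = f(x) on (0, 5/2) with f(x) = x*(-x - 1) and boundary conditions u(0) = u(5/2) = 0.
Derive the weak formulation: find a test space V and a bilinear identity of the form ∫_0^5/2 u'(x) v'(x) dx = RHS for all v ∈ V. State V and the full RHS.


V = H^1_0(0, 5/2) (so v(0) = v(5/2) = 0); weak form: ∫_0^5/2 u'v' dx = ∫_0^5/2 (x*(-x - 1)) v dx for all v ∈ V.

Multiply both sides by a test function v and integrate from 0 to 5/2:
  ∫_0^5/2 −u''(x) v(x) dx = ∫_0^5/2 f(x) v(x) dx.
Integrate the LHS by parts once:
  ∫_0^5/2 −u'' v dx = −[u'(x) v(x)]_0^5/2 + ∫_0^5/2 u'(x) v'(x) dx.
Thus ∫_0^5/2 u'(x) v'(x) dx = ∫_0^5/2 f(x) v(x) dx + [u'(x) v(x)]_0^5/2.
Choose V so that boundary terms are either known or forced to vanish.
u is Dirichlet: u(0) = u(5/2) = 0. Let V = H^1_0(0, 5/2); then v(0) = v(5/2) = 0, and [u' v]_0^5/2 = 0.
Weak formulation: find u (satisfying any essential BC) such that ∫_0^5/2 u'(x) v'(x) dx = ∫_0^5/2 f v dx for all v ∈ V.
Substituting f(x) = x*(-x - 1), the right-hand side is ∫_0^5/2 (x*(-x - 1)) v dx.


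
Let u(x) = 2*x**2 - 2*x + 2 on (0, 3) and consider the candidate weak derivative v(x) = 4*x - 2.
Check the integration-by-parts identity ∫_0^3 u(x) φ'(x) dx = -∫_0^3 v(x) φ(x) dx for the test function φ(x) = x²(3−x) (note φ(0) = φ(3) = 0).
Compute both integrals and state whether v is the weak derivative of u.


LHS = -351/10, RHS = -351/10. Yes, v = u' weakly.

u(x) = 2*x**2 - 2*x + 2, classical derivative u'(x) = 4*x - 2.
φ(x) = x²(3−x), so φ'(x) = 3*x*(2 - x).
Note φ(0) = φ(3) = 0, so the boundary term u·φ vanishes.
LHS = ∫_0^3 u(x) φ'(x) dx = ∫_0^3 (-6*x^4 + 18*x^3 - 18*x^2 + 12*x) dx. Term by term:
  ∫_0^3 -6*x^4 dx = -1458/5;  ∫_0^3 18*x^3 dx = 729/2;  ∫_0^3 -18*x^2 dx = -162;
  ∫_0^3 12*x dx = 54.
Sum: -1458/5 + 729/2 − 162 + 54 = -351/10.
So LHS = -351/10.
∫_0^3 v(x) φ(x) dx = ∫_0^3 (-4*x^4 + 14*x^3 - 6*x^2) dx. Term by term:
  ∫_0^3 -4*x^4 dx = -972/5;  ∫_0^3 14*x^3 dx = 567/2;  ∫_0^3 -6*x^2 dx = -54.
Sum: -972/5 + 567/2 − 54 = 351/10.
So RHS = -∫_0^3 v(x) φ(x) dx = -351/10.
LHS = RHS, so the identity holds for this test φ.
Moreover u is smooth here and v(x) = u'(x) = 4*x - 2 pointwise, so the identity holds for every test function. Hence v is the weak derivative of u.


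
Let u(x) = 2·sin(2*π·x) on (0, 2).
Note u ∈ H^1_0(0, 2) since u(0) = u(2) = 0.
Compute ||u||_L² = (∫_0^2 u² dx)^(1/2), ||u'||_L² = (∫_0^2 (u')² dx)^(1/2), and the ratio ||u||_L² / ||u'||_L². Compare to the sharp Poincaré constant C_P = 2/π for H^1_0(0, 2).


||u||_L² / ||u'||_L² = 1/(2*π) < C_P = 2/π.

u(x) = 2·sin(2*π·x), so u'(x) = 4*π*cos(2*π*x).
Writing u(x) = A·sin(kπx/L) with A = 2 and k = 4, use ∫_0^L sin²(kπx/L) dx = L/2 and ∫_0^L cos²(kπx/L) dx = L/2.
u² = 4·sin²(2*π·x) and (u')² = 16*π^2·cos²(2*π·x), and each of sin², cos² integrates to L/2 = 1 over (0, 2).
∫_0^2 u² dx = 4, so ||u||_L² = 2.
∫_0^2 (u')² dx = 16*π^2, so ||u'||_L² = 4*π.
Ratio ||u||_L² / ||u'||_L² = 1/(2*π).
Sharp Poincaré constant on H^1_0(0, 2) is C_P = L/π = 2/π, achieved by sin(π/2·x).
This is the k = 4 harmonic; the ratio L/(kπ) is strictly less than C_P = L/π, consistent with the sharp inequality ||u||_L² ≤ C_P ||u'||_L².


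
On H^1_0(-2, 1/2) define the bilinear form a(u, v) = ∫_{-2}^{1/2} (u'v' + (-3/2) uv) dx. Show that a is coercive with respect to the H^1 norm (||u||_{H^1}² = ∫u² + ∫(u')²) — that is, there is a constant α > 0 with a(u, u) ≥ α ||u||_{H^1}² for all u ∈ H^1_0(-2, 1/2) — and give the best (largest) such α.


α = (-75 + 8*π^2)/(2*(25 + 4*π^2))

Coercivity of a(·,·) on H^1_0(-2, 1/2) means a(u, u) ≥ α ||u||_{H^1}² for every u ∈ H^1_0.
The interval has length L = 5/2, and Poincaré/coercivity depend only on L. Here a(u, u) = ∫(u')² + (-3/2)·∫u².
Here c = -3/2 < 0 with |c| < (π/L)² = 4*π^2/25, so coercivity still holds. The condition a(u,u) ≥ α||u||_{H^1}² reads (1−α)∫(u')² ≥ (α−c)∫u². Any admissible α is ≤ 1 (rapidly oscillating u have ∫u²/∫(u')² → 0), and α = 1 would force 0 ≥ (1−c)∫u², impossible since c < 1; so 1−α > 0. By the sharp Poincaré inequality on H^1_0 of an interval of length L, ∫(u')² ≥ (π/L)²∫u² with equality for the first sine mode sin(π(x−x₀)/L) (x₀ the left endpoint), so the inequality holds for all u iff (1−α)(π/L)² ≥ α − c, i.e. α ≤ ((π/L)² + c)/((π/L)² + 1) = (1 + c(L/π)²)/(1 + (L/π)²). (Direct route, valid since c ≤ 0: Poincaré gives c∫u² ≥ c(L/π)²∫(u')², so a(u,u) ≥ (1 + c(L/π)²)∫(u')², while ||u||_{H^1}² ≤ (1 + (L/π)²)∫(u')²; dividing yields the same α.) With (π/L)² = 4*π^2/25 and c = -3/2, the largest admissible constant is α = ((π/L)² + c)/((π/L)² + 1).
Simplifying, α = (-75 + 8*π^2)/(2*(25 + 4*π^2)).


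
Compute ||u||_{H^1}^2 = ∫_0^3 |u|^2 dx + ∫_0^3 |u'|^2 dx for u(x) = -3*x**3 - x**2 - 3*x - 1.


||u||_{H^1}^2 = 70734/7

The H^1 norm (squared) on an interval (0, L) is
  ||u||_{H^1}^2 = ∫_0^L u(x)^2 dx + ∫_0^L u'(x)^2 dx.
Compute u'(x) = -9*x**2 - 2*x - 3.
Then u(x)^2 = 9*x**6 + 6*x**5 + 19*x**4 + 12*x**3 + 11*x**2 + 6*x + 1 and u'(x)^2 = 81*x**4 + 36*x**3 + 58*x**2 + 12*x + 9.
Integrate each monomial from 0 to 3 using ∫_0^3 c·x^n dx = c·3^(n+1)/(n+1):
  ∫_0^3 u(x)^2 dx = ∫_0^3 (9*x^6 + 6*x^5 + 19*x^4 + 12*x^3 + 11*x^2 + 6*x + 1) dx. Term by term:
    ∫_0^3 9*x^6 dx = 19683/7;  ∫_0^3 6*x^5 dx = 729;  ∫_0^3 19*x^4 dx = 4617/5;
    ∫_0^3 12*x^3 dx = 243;  ∫_0^3 11*x^2 dx = 99;  ∫_0^3 6*x dx = 27;
    ∫_0^3 1 dx = 3.
  Sum: 19683/7 + 729 + 4617/5 + 243 + 99 + 27 + 3 = 169269/35.
  ∫_0^3 u'(x)^2 dx = ∫_0^3 (81*x^4 + 36*x^3 + 58*x^2 + 12*x + 9) dx. Term by term:
    ∫_0^3 81*x^4 dx = 19683/5;  ∫_0^3 36*x^3 dx = 729;  ∫_0^3 58*x^2 dx = 522;
    ∫_0^3 12*x dx = 54;  ∫_0^3 9 dx = 27.
  Sum: 19683/5 + 729 + 522 + 54 + 27 = 26343/5.
Adding: ||u||_{H^1}^2 = 169269/35 + 26343/5 = 70734/7.


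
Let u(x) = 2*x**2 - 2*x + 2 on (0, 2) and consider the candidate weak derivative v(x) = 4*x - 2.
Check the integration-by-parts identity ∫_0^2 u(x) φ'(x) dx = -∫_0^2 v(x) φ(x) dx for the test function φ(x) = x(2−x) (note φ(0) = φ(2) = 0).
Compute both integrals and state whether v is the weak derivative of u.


LHS = -8/3, RHS = -8/3. Yes, v = u' weakly.

u(x) = 2*x**2 - 2*x + 2, classical derivative u'(x) = 4*x - 2.
φ(x) = x(2−x), so φ'(x) = 2 - 2*x.
Note φ(0) = φ(2) = 0, so the boundary term u·φ vanishes.
LHS = ∫_0^2 u(x) φ'(x) dx = ∫_0^2 (-4*x^3 + 8*x^2 - 8*x + 4) dx. Term by term:
  ∫_0^2 -4*x^3 dx = -16;  ∫_0^2 8*x^2 dx = 64/3;  ∫_0^2 -8*x dx = -16;
  ∫_0^2 4 dx = 8.
Sum: -16 + 64/3 − 16 + 8 = -8/3.
So LHS = -8/3.
∫_0^2 v(x) φ(x) dx = ∫_0^2 (-4*x^3 + 10*x^2 - 4*x) dx. Term by term:
  ∫_0^2 -4*x^3 dx = -16;  ∫_0^2 10*x^2 dx = 80/3;  ∫_0^2 -4*x dx = -8.
Sum: -16 + 80/3 − 8 = 8/3.
So RHS = -∫_0^2 v(x) φ(x) dx = -8/3.
LHS = RHS, so the identity holds for this test φ.
Moreover u is smooth here and v(x) = u'(x) = 4*x - 2 pointwise, so the identity holds for every test function. Hence v is the weak derivative of u.


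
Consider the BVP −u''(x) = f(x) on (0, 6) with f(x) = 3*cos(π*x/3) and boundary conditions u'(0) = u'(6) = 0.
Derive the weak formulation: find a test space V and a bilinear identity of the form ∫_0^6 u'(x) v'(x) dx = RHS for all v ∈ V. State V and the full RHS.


V = H^1(0, 6) (no boundary constraint on v; u is determined up to an additive constant); weak form: ∫_0^6 u'v' dx = ∫_0^6 (3*cos(π*x/3)) v dx for all v ∈ V.

Multiply both sides by a test function v and integrate from 0 to 6:
  ∫_0^6 −u''(x) v(x) dx = ∫_0^6 f(x) v(x) dx.
Integrate the LHS by parts once:
  ∫_0^6 −u'' v dx = −[u'(x) v(x)]_0^6 + ∫_0^6 u'(x) v'(x) dx.
Thus ∫_0^6 u'(x) v'(x) dx = ∫_0^6 f(x) v(x) dx + [u'(x) v(x)]_0^6.
Choose V so that boundary terms are either known or forced to vanish.
u has homogeneous Neumann: u'(0) = u'(6) = 0. So [u' v]_0^6 = 0·v(6) − 0·v(0) = 0 for any v; take V = H^1(0, 6).
Weak formulation: find u (satisfying any essential BC) such that ∫_0^6 u'(x) v'(x) dx = ∫_0^6 f v dx for all v ∈ V (homogeneous Neumann, so boundary terms vanish).
Substituting f(x) = 3*cos(π*x/3), the right-hand side is ∫_0^6 (3*cos(π*x/3)) v dx.
Compatibility check (pure Neumann): taking v ≡ 1 ∈ V gives 0 = ∫_0^6 f dx + (0) − (0), i.e. ∫_0^6 f dx must equal u'(0) − u'(6) = 0. Indeed ∫_0^6 (3*cos(π*x/3)) dx = 0, so the data are compatible. The solution is then unique only up to an additive constant (fix it e.g. by requiring ∫_0^6 u dx = 0).


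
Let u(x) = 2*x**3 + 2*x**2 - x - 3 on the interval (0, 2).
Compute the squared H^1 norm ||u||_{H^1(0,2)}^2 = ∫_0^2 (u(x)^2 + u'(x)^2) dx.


||u||_{H^1}^2 = 53992/105

The H^1 norm (squared) on an interval (0, L) is
  ||u||_{H^1}^2 = ∫_0^L u(x)^2 dx + ∫_0^L u'(x)^2 dx.
Compute u'(x) = 6*x**2 + 4*x - 1.
Then u(x)^2 = 4*x**6 + 8*x**5 - 16*x**3 - 11*x**2 + 6*x + 9 and u'(x)^2 = 36*x**4 + 48*x**3 + 4*x**2 - 8*x + 1.
Integrate each monomial from 0 to 2 using ∫_0^2 c·x^n dx = c·2^(n+1)/(n+1):
  ∫_0^2 u(x)^2 dx = ∫_0^2 (4*x^6 + 8*x^5 - 16*x^3 - 11*x^2 + 6*x + 9) dx. Term by term:
    ∫_0^2 4*x^6 dx = 512/7;  ∫_0^2 8*x^5 dx = 256/3;  ∫_0^2 -16*x^3 dx = -64;
    ∫_0^2 -11*x^2 dx = -88/3;  ∫_0^2 6*x dx = 12;  ∫_0^2 9 dx = 18.
  Sum: 512/7 + 256/3 − 64 − 88/3 + 12 + 18 = 666/7.
  ∫_0^2 u'(x)^2 dx = ∫_0^2 (36*x^4 + 48*x^3 + 4*x^2 - 8*x + 1) dx. Term by term:
    ∫_0^2 36*x^4 dx = 1152/5;  ∫_0^2 48*x^3 dx = 192;  ∫_0^2 4*x^2 dx = 32/3;
    ∫_0^2 -8*x dx = -16;  ∫_0^2 1 dx = 2.
  Sum: 1152/5 + 192 + 32/3 − 16 + 2 = 6286/15.
Adding: ||u||_{H^1}^2 = 666/7 + 6286/15 = 53992/105.


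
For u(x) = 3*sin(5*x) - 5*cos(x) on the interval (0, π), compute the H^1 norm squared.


||u||_{H^1(0,π)}^2 = 142*π

u'(x) = 5*sin(x) + 15*cos(5*x).
Expand u² and (u')² and integrate term by term on (0, π), using: for integers n ≥ 1, ∫_0^π sin²(nx) dx = ∫_0^π cos²(nx) dx = π/2; for n ≠ n', ∫_0^π sin(nx)sin(n'x) dx = ∫_0^π cos(nx)cos(n'x) dx = 0; and by product-to-sum, ∫_0^π sin(nx)cos(n'x) dx = ½∫_0^π [sin((n+n')x) + sin((n−n')x)] dx, which is 0 when n+n' is even and 2n/(n²−n'²) when n+n' is odd (it need not vanish on (0, π)).
  u² squared terms: (-5)²·∫cos(x)² dx = 25·π/2 = 25*π/2;  (3)²·∫sin(5x)² dx = 9·π/2 = 9*π/2.
  u² cross terms: 2·(-5)·(3)·∫cos(x)·sin(5x) dx = -30·(0) = 0.
  So ∫_0^π u² dx = 25*π/2 + 9*π/2 + 0 = 17*π.
  (u')² squared terms: (5)²·∫sin(x)² dx = 25·π/2 = 25*π/2;  (15)²·∫cos(5x)² dx = 225·π/2 = 225*π/2.
  (u')² cross terms: 2·(5)·(15)·∫sin(x)·cos(5x) dx = 150·(0) = 0.
  So ∫_0^π (u')² dx = 25*π/2 + 225*π/2 + 0 = 125*π.
||u||_{H^1}^2 = (17*π) + (125*π) = 142*π.


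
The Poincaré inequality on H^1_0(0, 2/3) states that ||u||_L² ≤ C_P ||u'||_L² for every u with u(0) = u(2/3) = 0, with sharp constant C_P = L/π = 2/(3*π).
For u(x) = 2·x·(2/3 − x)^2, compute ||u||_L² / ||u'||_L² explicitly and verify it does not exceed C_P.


||u||_L² / ||u'||_L² = sqrt(14)/21 < C_P = 2/(3*π).

u(x) = 2·x·(2/3 − x)^2, so u'(x) = 6*x^2 - 16*x/3 + 8/9.
u(x) = 2·x·(2/3 − x)^2 vanishes at x = 0 and x = 2/3, so u ∈ H^1_0(0, 2/3). Differentiate via the product rule and integrate the resulting polynomials term by term.
  ∫_0^2/3 u² dx = ∫_0^2/3 (4*x^6 - 32*x^5/3 + 32*x^4/3 - 128*x^3/27 + 64*x^2/81) dx. Term by term:
    ∫_0^2/3 4*x^6 dx = 512/15309;  ∫_0^2/3 -32*x^5/3 dx = -1024/6561;  ∫_0^2/3 32*x^4/3 dx = 1024/3645;
    ∫_0^2/3 -128*x^3/27 dx = -512/2187;  ∫_0^2/3 64*x^2/81 dx = 512/6561.
  Sum: 512/15309 − 1024/6561 + 1024/3645 − 512/2187 + 512/6561 = 512/229635.
  ∫_0^2/3 (u')² dx = ∫_0^2/3 (36*x^4 - 64*x^3 + 352*x^2/9 - 256*x/27 + 64/81) dx. Term by term:
    ∫_0^2/3 36*x^4 dx = 128/135;  ∫_0^2/3 -64*x^3 dx = -256/81;  ∫_0^2/3 352*x^2/9 dx = 2816/729;
    ∫_0^2/3 -256*x/27 dx = -512/243;  ∫_0^2/3 64/81 dx = 128/243.
  Sum: 128/135 − 256/81 + 2816/729 − 512/243 + 128/243 = 256/3645.
∫_0^2/3 u² dx = 512/229635, so ||u||_L² = 16*sqrt(70)/2835.
∫_0^2/3 (u')² dx = 256/3645, so ||u'||_L² = 16*sqrt(5)/135.
Ratio ||u||_L² / ||u'||_L² = sqrt(14)/21.
Sharp Poincaré constant on H^1_0(0, 2/3) is C_P = L/π = 2/(3*π), achieved by sin(3*π/2·x).
A polynomial bump cannot attain the sharp Poincaré constant (only the first sine eigenfunction does), so the ratio is strictly less than C_P, consistent with ||u||_L² ≤ C_P ||u'||_L².


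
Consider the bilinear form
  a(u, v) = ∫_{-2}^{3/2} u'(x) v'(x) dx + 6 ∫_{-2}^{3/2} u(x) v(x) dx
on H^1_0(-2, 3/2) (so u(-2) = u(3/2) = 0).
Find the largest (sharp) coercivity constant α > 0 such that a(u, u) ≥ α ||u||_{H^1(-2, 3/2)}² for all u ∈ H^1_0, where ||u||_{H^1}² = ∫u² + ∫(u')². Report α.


α = 1

Coercivity of a(·,·) on H^1_0(-2, 3/2) means a(u, u) ≥ α ||u||_{H^1}² for every u ∈ H^1_0.
The interval has length L = 7/2, and Poincaré/coercivity depend only on L. Here a(u, u) = ∫(u')² + (6)·∫u².
Here c = 6 ≥ 1, so a(u,u) = ∫(u')² + c∫u² ≥ ∫(u')² + ∫u² = ||u||_{H^1}², i.e. α = 1 works. No larger α is possible: a(u,u) ≥ α||u||_{H^1}² means (1−α)∫(u')² ≥ (α−c)∫u², and for the modes u_n = sin(nπ(x−x₀)/L) (x₀ the left endpoint) one has ∫u_n²/∫(u_n')² = (L/(nπ))² → 0, so a(u_n,u_n)/||u_n||_{H^1}² → 1. Hence the optimal constant is α = 1.
Therefore α = 1.


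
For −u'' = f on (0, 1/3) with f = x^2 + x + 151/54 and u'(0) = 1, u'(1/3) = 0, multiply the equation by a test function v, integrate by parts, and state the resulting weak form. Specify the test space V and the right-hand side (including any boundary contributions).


V = H^1(0, 1/3) (v unrestricted at boundary; u is determined up to an additive constant); weak form: ∫_0^1/3 u'v' dx = ∫_0^1/3 (x^2 + x + 151/54) v dx − v(0) for all v ∈ V.

Multiply both sides by a test function v and integrate from 0 to 1/3:
  ∫_0^1/3 −u''(x) v(x) dx = ∫_0^1/3 f(x) v(x) dx.
Integrate the LHS by parts once:
  ∫_0^1/3 −u'' v dx = −[u'(x) v(x)]_0^1/3 + ∫_0^1/3 u'(x) v'(x) dx.
Thus ∫_0^1/3 u'(x) v'(x) dx = ∫_0^1/3 f(x) v(x) dx + [u'(x) v(x)]_0^1/3.
Choose V so that boundary terms are either known or forced to vanish.
u has inhomogeneous Neumann u'(0) = 1, u'(1/3) = 0. [u' v]_0^1/3 = (0)·v(1/3) − (1)·v(0) = − v(0). Take V = H^1(0, 1/3); boundary term becomes part of RHS.
Weak formulation: find u (satisfying any essential BC) such that ∫_0^1/3 u'(x) v'(x) dx = ∫_0^1/3 f v dx − v(0) for all v ∈ V (Neumann data are natural BCs: they enter the RHS as boundary terms).
Substituting f(x) = x^2 + x + 151/54, the right-hand side is ∫_0^1/3 (x^2 + x + 151/54) v dx − v(0).
Compatibility check (pure Neumann): taking v ≡ 1 ∈ V gives 0 = ∫_0^1/3 f dx + (0) − (1), i.e. ∫_0^1/3 f dx must equal u'(0) − u'(1/3) = 1. Indeed ∫_0^1/3 (x^2 + x + 151/54) dx = 1, so the data are compatible. The solution is then unique only up to an additive constant (fix it e.g. by requiring ∫_0^1/3 u dx = 0).


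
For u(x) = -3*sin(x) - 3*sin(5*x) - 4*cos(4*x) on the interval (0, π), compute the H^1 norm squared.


||u||_{H^1(0,π)}^2 = 5984/15 + 262*π

u'(x) = 16*sin(4*x) - 3*cos(x) - 15*cos(5*x).
Expand u² and (u')² and integrate term by term on (0, π), using: for integers n ≥ 1, ∫_0^π sin²(nx) dx = ∫_0^π cos²(nx) dx = π/2; for n ≠ n', ∫_0^π sin(nx)sin(n'x) dx = ∫_0^π cos(nx)cos(n'x) dx = 0; and by product-to-sum, ∫_0^π sin(nx)cos(n'x) dx = ½∫_0^π [sin((n+n')x) + sin((n−n')x)] dx, which is 0 when n+n' is even and 2n/(n²−n'²) when n+n' is odd (it need not vanish on (0, π)).
  u² squared terms: (-4)²·∫cos(4x)² dx = 16·π/2 = 8*π;  (-3)²·∫sin(x)² dx = 9·π/2 = 9*π/2;  (-3)²·∫sin(5x)² dx = 9·π/2 = 9*π/2.
  u² cross terms: 2·(-4)·(-3)·∫cos(4x)·sin(x) dx = 24·(-2/15) = -16/5;  2·(-4)·(-3)·∫cos(4x)·sin(5x) dx = 24·(10/9) = 80/3;  2·(-3)·(-3)·∫sin(x)·sin(5x) dx = 18·(0) = 0.
  So ∫_0^π u² dx = 8*π + 9*π/2 + 9*π/2 − 16/5 + 80/3 + 0 = 352/15 + 17*π.
  (u')² squared terms: (-15)²·∫cos(5x)² dx = 225·π/2 = 225*π/2;  (-3)²·∫cos(x)² dx = 9·π/2 = 9*π/2;  (16)²·∫sin(4x)² dx = 256·π/2 = 128*π.
  (u')² cross terms: 2·(-15)·(-3)·∫cos(5x)·cos(x) dx = 90·(0) = 0;  2·(-15)·(16)·∫cos(5x)·sin(4x) dx = -480·(-8/9) = 1280/3;  2·(-3)·(16)·∫cos(x)·sin(4x) dx = -96·(8/15) = -256/5.
  So ∫_0^π (u')² dx = 225*π/2 + 9*π/2 + 128*π + 0 + 1280/3 − 256/5 = 5632/15 + 245*π.
||u||_{H^1}^2 = (352/15 + 17*π) + (5632/15 + 245*π) = 5984/15 + 262*π.


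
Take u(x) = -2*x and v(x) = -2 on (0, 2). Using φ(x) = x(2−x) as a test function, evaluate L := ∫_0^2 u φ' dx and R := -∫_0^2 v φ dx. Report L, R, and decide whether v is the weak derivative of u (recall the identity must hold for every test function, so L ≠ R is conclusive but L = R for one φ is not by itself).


LHS = 8/3, RHS = 8/3. Yes, v = u' weakly.

u(x) = -2*x, classical derivative u'(x) = -2.
φ(x) = x(2−x), so φ'(x) = 2 - 2*x.
Note φ(0) = φ(2) = 0, so the boundary term u·φ vanishes.
LHS = ∫_0^2 u(x) φ'(x) dx = ∫_0^2 (4*x^2 - 4*x) dx. Term by term:
  ∫_0^2 4*x^2 dx = 32/3;  ∫_0^2 -4*x dx = -8.
Sum: 32/3 − 8 = 8/3.
So LHS = 8/3.
∫_0^2 v(x) φ(x) dx = ∫_0^2 (2*x^2 - 4*x) dx. Term by term:
  ∫_0^2 2*x^2 dx = 16/3;  ∫_0^2 -4*x dx = -8.
Sum: 16/3 − 8 = -8/3.
So RHS = -∫_0^2 v(x) φ(x) dx = 8/3.
LHS = RHS, so the identity holds for this test φ.
Moreover u is smooth here and v(x) = u'(x) = -2 pointwise, so the identity holds for every test function. Hence v is the weak derivative of u.


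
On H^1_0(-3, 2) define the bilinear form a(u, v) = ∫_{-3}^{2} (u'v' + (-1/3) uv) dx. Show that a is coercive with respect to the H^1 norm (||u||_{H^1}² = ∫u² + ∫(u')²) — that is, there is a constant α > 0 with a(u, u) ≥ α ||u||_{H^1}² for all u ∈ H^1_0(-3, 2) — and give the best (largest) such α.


α = (-25/3 + π^2)/(π^2 + 25)

Coercivity of a(·,·) on H^1_0(-3, 2) means a(u, u) ≥ α ||u||_{H^1}² for every u ∈ H^1_0.
The interval has length L = 5, and Poincaré/coercivity depend only on L. Here a(u, u) = ∫(u')² + (-1/3)·∫u².
Here c = -1/3 < 0 with |c| < (π/L)² = π^2/25, so coercivity still holds. The condition a(u,u) ≥ α||u||_{H^1}² reads (1−α)∫(u')² ≥ (α−c)∫u². Any admissible α is ≤ 1 (rapidly oscillating u have ∫u²/∫(u')² → 0), and α = 1 would force 0 ≥ (1−c)∫u², impossible since c < 1; so 1−α > 0. By the sharp Poincaré inequality on H^1_0 of an interval of length L, ∫(u')² ≥ (π/L)²∫u² with equality for the first sine mode sin(π(x−x₀)/L) (x₀ the left endpoint), so the inequality holds for all u iff (1−α)(π/L)² ≥ α − c, i.e. α ≤ ((π/L)² + c)/((π/L)² + 1) = (1 + c(L/π)²)/(1 + (L/π)²). (Direct route, valid since c ≤ 0: Poincaré gives c∫u² ≥ c(L/π)²∫(u')², so a(u,u) ≥ (1 + c(L/π)²)∫(u')², while ||u||_{H^1}² ≤ (1 + (L/π)²)∫(u')²; dividing yields the same α.) With (π/L)² = π^2/25 and c = -1/3, the largest admissible constant is α = ((π/L)² + c)/((π/L)² + 1).
Simplifying, α = (-25/3 + π^2)/(π^2 + 25).


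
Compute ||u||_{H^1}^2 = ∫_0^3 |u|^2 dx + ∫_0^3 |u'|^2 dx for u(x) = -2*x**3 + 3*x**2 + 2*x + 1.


||u||_{H^1}^2 = 22152/35

The H^1 norm (squared) on an interval (0, L) is
  ||u||_{H^1}^2 = ∫_0^L u(x)^2 dx + ∫_0^L u'(x)^2 dx.
Compute u'(x) = -6*x**2 + 6*x + 2.
Then u(x)^2 = 4*x**6 - 12*x**5 + x**4 + 8*x**3 + 10*x**2 + 4*x + 1 and u'(x)^2 = 36*x**4 - 72*x**3 + 12*x**2 + 24*x + 4.
Integrate each monomial from 0 to 3 using ∫_0^3 c·x^n dx = c·3^(n+1)/(n+1):
  ∫_0^3 u(x)^2 dx = ∫_0^3 (4*x^6 - 12*x^5 + x^4 + 8*x^3 + 10*x^2 + 4*x + 1) dx. Term by term:
    ∫_0^3 4*x^6 dx = 8748/7;  ∫_0^3 -12*x^5 dx = -1458;  ∫_0^3 x^4 dx = 243/5;
    ∫_0^3 8*x^3 dx = 162;  ∫_0^3 10*x^2 dx = 90;  ∫_0^3 4*x dx = 18;
    ∫_0^3 1 dx = 3.
  Sum: 8748/7 − 1458 + 243/5 + 162 + 90 + 18 + 3 = 3966/35.
  ∫_0^3 u'(x)^2 dx = ∫_0^3 (36*x^4 - 72*x^3 + 12*x^2 + 24*x + 4) dx. Term by term:
    ∫_0^3 36*x^4 dx = 8748/5;  ∫_0^3 -72*x^3 dx = -1458;  ∫_0^3 12*x^2 dx = 108;
    ∫_0^3 24*x dx = 108;  ∫_0^3 4 dx = 12.
  Sum: 8748/5 − 1458 + 108 + 108 + 12 = 2598/5.
Adding: ||u||_{H^1}^2 = 3966/35 + 2598/5 = 22152/35.


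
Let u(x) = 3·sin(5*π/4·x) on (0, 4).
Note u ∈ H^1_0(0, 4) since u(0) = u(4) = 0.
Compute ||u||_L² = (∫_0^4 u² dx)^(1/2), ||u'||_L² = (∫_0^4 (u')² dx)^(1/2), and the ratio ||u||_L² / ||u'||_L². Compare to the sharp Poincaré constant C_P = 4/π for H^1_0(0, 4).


||u||_L² / ||u'||_L² = 4/(5*π) < C_P = 4/π.

u(x) = 3·sin(5*π/4·x), so u'(x) = 15*π*cos(5*π*x/4)/4.
Writing u(x) = A·sin(kπx/L) with A = 3 and k = 5, use ∫_0^L sin²(kπx/L) dx = L/2 and ∫_0^L cos²(kπx/L) dx = L/2.
u² = 9·sin²(5*π/4·x) and (u')² = 225*π^2/16·cos²(5*π/4·x), and each of sin², cos² integrates to L/2 = 2 over (0, 4).
∫_0^4 u² dx = 18, so ||u||_L² = 3*sqrt(2).
∫_0^4 (u')² dx = 225*π^2/8, so ||u'||_L² = 15*sqrt(2)*π/4.
Ratio ||u||_L² / ||u'||_L² = 4/(5*π).
Sharp Poincaré constant on H^1_0(0, 4) is C_P = L/π = 4/π, achieved by sin(π/4·x).
This is the k = 5 harmonic; the ratio L/(kπ) is strictly less than C_P = L/π, consistent with the sharp inequality ||u||_L² ≤ C_P ||u'||_L².


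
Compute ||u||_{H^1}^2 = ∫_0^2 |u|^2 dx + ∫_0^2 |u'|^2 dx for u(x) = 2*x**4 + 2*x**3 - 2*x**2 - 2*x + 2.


||u||_{H^1}^2 = 637696/315

The H^1 norm (squared) on an interval (0, L) is
  ||u||_{H^1}^2 = ∫_0^L u(x)^2 dx + ∫_0^L u'(x)^2 dx.
Compute u'(x) = 8*x**3 + 6*x**2 - 4*x - 2.
Then u(x)^2 = 4*x**8 + 8*x**7 - 4*x**6 - 16*x**5 + 4*x**4 + 16*x**3 - 4*x**2 - 8*x + 4 and u'(x)^2 = 64*x**6 + 96*x**5 - 28*x**4 - 80*x**3 - 8*x**2 + 16*x + 4.
Integrate each monomial from 0 to 2 using ∫_0^2 c·x^n dx = c·2^(n+1)/(n+1):
  ∫_0^2 u(x)^2 dx = ∫_0^2 (4*x^8 + 8*x^7 - 4*x^6 - 16*x^5 + 4*x^4 + 16*x^3 - 4*x^2 - 8*x + 4) dx. Term by term:
    ∫_0^2 4*x^8 dx = 2048/9;  ∫_0^2 8*x^7 dx = 256;  ∫_0^2 -4*x^6 dx = -512/7;
    ∫_0^2 -16*x^5 dx = -512/3;  ∫_0^2 4*x^4 dx = 128/5;  ∫_0^2 16*x^3 dx = 64;
    ∫_0^2 -4*x^2 dx = -32/3;  ∫_0^2 -8*x dx = -16;  ∫_0^2 4 dx = 8.
  Sum: 2048/9 + 256 − 512/7 − 512/3 + 128/5 + 64 − 32/3 − 16 + 8 = 97864/315.
  ∫_0^2 u'(x)^2 dx = ∫_0^2 (64*x^6 + 96*x^5 - 28*x^4 - 80*x^3 - 8*x^2 + 16*x + 4) dx. Term by term:
    ∫_0^2 64*x^6 dx = 8192/7;  ∫_0^2 96*x^5 dx = 1024;  ∫_0^2 -28*x^4 dx = -896/5;
    ∫_0^2 -80*x^3 dx = -320;  ∫_0^2 -8*x^2 dx = -64/3;  ∫_0^2 16*x dx = 32;
    ∫_0^2 4 dx = 8.
  Sum: 8192/7 + 1024 − 896/5 − 320 − 64/3 + 32 + 8 = 179944/105.
Adding: ||u||_{H^1}^2 = 97864/315 + 179944/105 = 637696/315.


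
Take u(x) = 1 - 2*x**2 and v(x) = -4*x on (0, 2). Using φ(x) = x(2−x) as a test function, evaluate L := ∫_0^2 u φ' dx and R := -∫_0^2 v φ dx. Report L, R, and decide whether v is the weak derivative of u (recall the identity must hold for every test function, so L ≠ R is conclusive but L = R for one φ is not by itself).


LHS = 16/3, RHS = 16/3. Yes, v = u' weakly.

u(x) = 1 - 2*x**2, classical derivative u'(x) = -4*x.
φ(x) = x(2−x), so φ'(x) = 2 - 2*x.
Note φ(0) = φ(2) = 0, so the boundary term u·φ vanishes.
LHS = ∫_0^2 u(x) φ'(x) dx = ∫_0^2 (4*x^3 - 4*x^2 - 2*x + 2) dx. Term by term:
  ∫_0^2 4*x^3 dx = 16;  ∫_0^2 -4*x^2 dx = -32/3;  ∫_0^2 -2*x dx = -4;
  ∫_0^2 2 dx = 4.
Sum: 16 − 32/3 − 4 + 4 = 16/3.
So LHS = 16/3.
∫_0^2 v(x) φ(x) dx = ∫_0^2 (4*x^3 - 8*x^2) dx. Term by term:
  ∫_0^2 4*x^3 dx = 16;  ∫_0^2 -8*x^2 dx = -64/3.
Sum: 16 − 64/3 = -16/3.
So RHS = -∫_0^2 v(x) φ(x) dx = 16/3.
LHS = RHS, so the identity holds for this test φ.
Moreover u is smooth here and v(x) = u'(x) = -4*x pointwise, so the identity holds for every test function. Hence v is the weak derivative of u.


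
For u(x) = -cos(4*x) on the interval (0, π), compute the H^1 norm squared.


||u||_{H^1(0,π)}^2 = 17*π/2

u'(x) = 4*sin(4*x).
Expand u² and (u')² and integrate term by term on (0, π), using: for integers n ≥ 1, ∫_0^π sin²(nx) dx = ∫_0^π cos²(nx) dx = π/2; for n ≠ n', ∫_0^π sin(nx)sin(n'x) dx = ∫_0^π cos(nx)cos(n'x) dx = 0; and by product-to-sum, ∫_0^π sin(nx)cos(n'x) dx = ½∫_0^π [sin((n+n')x) + sin((n−n')x)] dx, which is 0 when n+n' is even and 2n/(n²−n'²) when n+n' is odd (it need not vanish on (0, π)).
  u² squared terms: (-1)²·∫cos(4x)² dx = 1·π/2 = π/2.
  So ∫_0^π u² dx = π/2.
  (u')² squared terms: (4)²·∫sin(4x)² dx = 16·π/2 = 8*π.
  So ∫_0^π (u')² dx = 8*π.
||u||_{H^1}^2 = (π/2) + (8*π) = 17*π/2.
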